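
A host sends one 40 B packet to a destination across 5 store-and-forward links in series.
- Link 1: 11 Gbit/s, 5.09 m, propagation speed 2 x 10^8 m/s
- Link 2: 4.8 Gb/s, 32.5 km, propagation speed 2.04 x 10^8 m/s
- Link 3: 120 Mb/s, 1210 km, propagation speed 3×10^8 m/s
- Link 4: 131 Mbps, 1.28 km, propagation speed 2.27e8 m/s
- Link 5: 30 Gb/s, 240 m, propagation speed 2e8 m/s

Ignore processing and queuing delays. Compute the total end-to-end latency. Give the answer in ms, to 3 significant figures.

4.20 ms

L = 40 × 8 = 320 bits.
Transmission delays (L/R per hop): 2.90909e-05, 6.66667e-05, 0.00266667, 0.00244275, 1.06667e-05 ms; sum = 0.00521584 ms.
Propagation delays (d/s per hop): 2.545e-05, 0.159314, 4.03333, 0.00563877, 0.0012 ms; sum = 4.19951 ms.
End-to-end = 4.20 ms.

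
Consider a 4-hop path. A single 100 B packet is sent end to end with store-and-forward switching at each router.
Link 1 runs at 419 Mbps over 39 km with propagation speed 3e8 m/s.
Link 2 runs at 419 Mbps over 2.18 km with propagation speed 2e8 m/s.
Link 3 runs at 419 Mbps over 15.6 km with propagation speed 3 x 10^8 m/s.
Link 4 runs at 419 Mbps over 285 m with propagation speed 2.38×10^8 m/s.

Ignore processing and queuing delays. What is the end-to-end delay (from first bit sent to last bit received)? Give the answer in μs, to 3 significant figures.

202 μs

L = 100 × 8 = 800 bits.
Transmission delay per hop = L/R = 800/419000000 = 1.90931 μs; 4 hops → 7.63723 μs.
Propagation delays (d/s per hop): 130, 10.9, 52, 1.19748 μs; sum = 194.097 μs.
End-to-end = 202 μs.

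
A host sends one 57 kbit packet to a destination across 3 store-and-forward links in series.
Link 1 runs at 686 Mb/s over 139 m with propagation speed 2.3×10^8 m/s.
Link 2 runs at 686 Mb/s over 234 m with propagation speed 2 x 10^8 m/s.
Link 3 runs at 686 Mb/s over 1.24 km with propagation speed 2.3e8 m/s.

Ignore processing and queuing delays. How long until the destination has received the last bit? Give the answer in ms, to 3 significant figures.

0.256 ms

L = 57000 bits.
Transmission delay per hop = L/R = 57000/686000000 = 0.0830904 ms; 3 hops → 0.249271 ms.
Propagation delays (d/s per hop): 0.000604348, 0.00117, 0.0053913 ms; sum = 0.00716565 ms.
End-to-end = 0.256 ms.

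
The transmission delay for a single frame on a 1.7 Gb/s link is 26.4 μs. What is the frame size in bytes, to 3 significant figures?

L = R × t_tx = 1700000000 b/s × 2.64e-05 s = 44880 bits.
In bytes: 44880 / 8 = 5610 bytes.

5610 bytes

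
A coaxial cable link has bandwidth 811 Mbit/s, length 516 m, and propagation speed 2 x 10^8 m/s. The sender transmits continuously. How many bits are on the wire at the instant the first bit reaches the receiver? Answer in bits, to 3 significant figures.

2090 bits

Propagation delay = 516 / 200000000 = 2.58e-06 s.
BDP = R × t_prop = 811000000 × 2.58e-06 = 2092.38 bits.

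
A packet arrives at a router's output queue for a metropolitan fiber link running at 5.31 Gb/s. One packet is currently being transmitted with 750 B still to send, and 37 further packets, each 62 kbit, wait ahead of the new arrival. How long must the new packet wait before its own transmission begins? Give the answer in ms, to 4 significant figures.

0.4331 ms

Each queued packet: L/R = 62000/5310000000 = 0.0116761 ms.
37 queued → 0.432015 ms.
Plus remaining 6000 bits of current packet: 0.00112994 ms.
Queuing delay = 0.4331 ms.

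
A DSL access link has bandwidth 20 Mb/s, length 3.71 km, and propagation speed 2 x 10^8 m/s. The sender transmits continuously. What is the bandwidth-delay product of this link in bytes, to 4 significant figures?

46.38 bytes

Propagation delay = 3710 / 200000000 = 1.855e-05 s.
BDP = R × t_prop = 20000000 × 1.855e-05 = 371 bits.
In bytes: 371/8 = 46.38 bytes.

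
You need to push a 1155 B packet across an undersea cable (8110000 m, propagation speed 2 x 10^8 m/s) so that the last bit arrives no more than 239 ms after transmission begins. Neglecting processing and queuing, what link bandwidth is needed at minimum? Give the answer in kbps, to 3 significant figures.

L = 9240 bits.
Propagation delay = 8110000 / 200000000 = 40.55 ms.
Transmission budget = 239 − 40.55 = 198.45 ms.
R ≥ L / t_tx = 9240 bits / 0.19845 s = 46.6 kbps.

46.6 kbps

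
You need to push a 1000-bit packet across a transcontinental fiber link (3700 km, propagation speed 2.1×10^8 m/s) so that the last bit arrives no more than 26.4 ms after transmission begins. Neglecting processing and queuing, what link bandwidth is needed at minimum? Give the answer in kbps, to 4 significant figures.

Propagation delay = 3700000 / 210000000 = 17.619 ms.
Transmission budget = 26.4 − 17.619 = 8.78095 ms.
R ≥ L / t_tx = 1000 bits / 0.00878095 s = 113.9 kbps.

113.9 kbps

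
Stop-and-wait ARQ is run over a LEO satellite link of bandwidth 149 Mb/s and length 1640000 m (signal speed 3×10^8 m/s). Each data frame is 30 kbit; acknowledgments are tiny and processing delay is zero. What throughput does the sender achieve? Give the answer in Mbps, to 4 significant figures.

2.694 Mbps

t_tx = L/R = 30000/149000000 = 0.000201342 s.
t_prop = 1640000/300000000 = 0.00546667 s; RTT = 0.0109333 s.
Cycle = t_tx + RTT = 0.0111347 s.
Throughput = L / cycle = 30000 / 0.0111347 = 2.694 Mbps.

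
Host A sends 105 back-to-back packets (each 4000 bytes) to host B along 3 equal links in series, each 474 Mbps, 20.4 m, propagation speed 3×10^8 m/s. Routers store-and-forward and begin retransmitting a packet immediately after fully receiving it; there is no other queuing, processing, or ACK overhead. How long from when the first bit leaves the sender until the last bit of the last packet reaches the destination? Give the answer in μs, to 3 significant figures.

Per-hop transmission t_tx = L/R = 32000/474000000 = 67.5105 μs.
Per-hop propagation t_prop = 20.4/300000000 = 0.068 μs.
Pipeline fill: first packet needs 3·t_tx to clear all hops; remaining 104 packets each add one t_tx.
Total = (3+105-1)·t_tx + 3·t_prop = 107·67.5105 + 3·0.068 = 7220 μs.

7220 μs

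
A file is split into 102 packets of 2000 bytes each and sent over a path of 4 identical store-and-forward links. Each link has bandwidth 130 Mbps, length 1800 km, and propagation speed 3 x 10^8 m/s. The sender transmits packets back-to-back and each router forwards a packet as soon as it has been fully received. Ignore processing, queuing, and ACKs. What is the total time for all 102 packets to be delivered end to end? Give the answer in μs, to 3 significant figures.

36900 μs

Per-hop transmission t_tx = L/R = 16000/130000000 = 123.077 μs.
Per-hop propagation t_prop = 1800000/300000000 = 6000 μs.
Pipeline fill: first packet needs 4·t_tx to clear all hops; remaining 101 packets each add one t_tx.
Total = (4+102-1)·t_tx + 4·t_prop = 105·123.077 + 4·6000 = 36900 μs.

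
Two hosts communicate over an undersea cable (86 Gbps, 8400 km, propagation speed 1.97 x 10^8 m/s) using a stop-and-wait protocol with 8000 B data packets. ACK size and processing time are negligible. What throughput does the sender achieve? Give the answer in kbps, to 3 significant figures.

t_tx = L/R = 64000/86000000000 = 7.44186e-07 s.
t_prop = 8400000/197000000 = 0.0426396 s; RTT = 0.0852792 s.
Cycle = t_tx + RTT = 0.0852799 s.
Throughput = L / cycle = 64000 / 0.0852799 = 750 kbps.

750 kbps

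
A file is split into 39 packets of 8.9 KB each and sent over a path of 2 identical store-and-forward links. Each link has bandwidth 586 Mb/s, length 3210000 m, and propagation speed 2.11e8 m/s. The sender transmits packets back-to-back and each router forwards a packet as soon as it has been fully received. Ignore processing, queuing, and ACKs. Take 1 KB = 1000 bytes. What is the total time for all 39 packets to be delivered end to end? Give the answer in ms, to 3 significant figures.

Per-hop transmission t_tx = L/R = 71200/586000000 = 0.121502 ms.
Per-hop propagation t_prop = 3210000/211000000 = 15.2133 ms.
Pipeline fill: first packet needs 2·t_tx to clear all hops; remaining 38 packets each add one t_tx.
Total = (2+39-1)·t_tx + 2·t_prop = 40·0.121502 + 2·15.2133 = 35.3 ms.

35.3 ms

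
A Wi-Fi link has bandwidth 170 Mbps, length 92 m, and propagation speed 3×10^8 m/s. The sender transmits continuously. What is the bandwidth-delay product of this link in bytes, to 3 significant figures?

Propagation delay = 92 / 300000000 = 3.06667e-07 s.
BDP = R × t_prop = 170000000 × 3.06667e-07 = 52.1333 bits.
In bytes: 52.1333/8 = 6.52 bytes.

6.52 bytes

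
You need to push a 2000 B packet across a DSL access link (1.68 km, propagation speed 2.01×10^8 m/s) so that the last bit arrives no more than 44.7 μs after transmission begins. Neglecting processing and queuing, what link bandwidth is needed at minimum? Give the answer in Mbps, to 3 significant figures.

440 Mbps

L = 16000 bits.
Propagation delay = 1680 / 2.01e+08 = 8.35821 μs.
Transmission budget = 44.7 − 8.35821 = 36.3418 μs.
R ≥ L / t_tx = 16000 bits / 3.63418e-05 s = 440 Mbps.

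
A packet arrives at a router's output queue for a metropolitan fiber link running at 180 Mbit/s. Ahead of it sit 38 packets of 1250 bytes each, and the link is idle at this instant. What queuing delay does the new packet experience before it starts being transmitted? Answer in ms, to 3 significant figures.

Each queued packet: L/R = 10000/180000000 = 0.0555556 ms.
38 queued → 2.11111 ms.
Queuing delay = 2.11 ms.

2.11 ms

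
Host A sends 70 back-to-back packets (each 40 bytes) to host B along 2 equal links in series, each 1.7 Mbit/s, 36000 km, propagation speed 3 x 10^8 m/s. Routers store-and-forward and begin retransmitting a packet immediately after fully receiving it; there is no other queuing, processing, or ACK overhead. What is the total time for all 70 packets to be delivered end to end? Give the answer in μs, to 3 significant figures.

Per-hop transmission t_tx = L/R = 320/1700000 = 188.235 μs.
Per-hop propagation t_prop = 36000000/300000000 = 120000 μs.
Pipeline fill: first packet needs 2·t_tx to clear all hops; remaining 69 packets each add one t_tx.
Total = (2+70-1)·t_tx + 2·t_prop = 71·188.235 + 2·120000 = 253000 μs.

253000 μs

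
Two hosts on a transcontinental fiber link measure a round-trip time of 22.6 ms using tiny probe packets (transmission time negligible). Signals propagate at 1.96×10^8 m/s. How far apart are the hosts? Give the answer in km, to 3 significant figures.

2210 km

One-way propagation = RTT/2 = 11.3 ms.
d = s × t = 196000000 × 0.0113 = 2210 km.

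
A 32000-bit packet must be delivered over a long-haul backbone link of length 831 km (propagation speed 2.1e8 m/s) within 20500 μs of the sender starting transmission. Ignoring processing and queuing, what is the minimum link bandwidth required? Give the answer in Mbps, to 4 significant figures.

Propagation delay = 831000 / 210000000 = 3957.14 μs.
Transmission budget = 20500 − 3957.14 = 16542.9 μs.
R ≥ L / t_tx = 32000 bits / 0.0165429 s = 1.934 Mbps.

1.934 Mbps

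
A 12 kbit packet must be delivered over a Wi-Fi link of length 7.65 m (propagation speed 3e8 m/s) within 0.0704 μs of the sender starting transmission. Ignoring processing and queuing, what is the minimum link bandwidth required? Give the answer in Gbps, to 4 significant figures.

267.3 Gbps

Propagation delay = 7.65 / 300000000 = 0.0255 μs.
Transmission budget = 0.0704 − 0.0255 = 0.0449 μs.
R ≥ L / t_tx = 12000 bits / 4.49e-08 s = 267.3 Gbps.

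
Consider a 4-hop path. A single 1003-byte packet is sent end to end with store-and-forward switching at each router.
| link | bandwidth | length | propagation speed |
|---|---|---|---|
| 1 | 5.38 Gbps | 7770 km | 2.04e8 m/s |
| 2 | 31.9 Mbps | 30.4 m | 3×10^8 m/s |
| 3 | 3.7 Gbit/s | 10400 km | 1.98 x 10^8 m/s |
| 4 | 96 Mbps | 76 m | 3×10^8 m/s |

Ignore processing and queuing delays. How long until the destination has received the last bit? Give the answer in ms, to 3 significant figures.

L = 1003 × 8 = 8024 bits.
Transmission delays (L/R per hop): 0.00149145, 0.251536, 0.00216865, 0.0835833 ms; sum = 0.338779 ms.
Propagation delays (d/s per hop): 38.0882, 0.000101333, 52.5253, 0.000253333 ms; sum = 90.6138 ms.
End-to-end = 91.0 ms.

91.0 ms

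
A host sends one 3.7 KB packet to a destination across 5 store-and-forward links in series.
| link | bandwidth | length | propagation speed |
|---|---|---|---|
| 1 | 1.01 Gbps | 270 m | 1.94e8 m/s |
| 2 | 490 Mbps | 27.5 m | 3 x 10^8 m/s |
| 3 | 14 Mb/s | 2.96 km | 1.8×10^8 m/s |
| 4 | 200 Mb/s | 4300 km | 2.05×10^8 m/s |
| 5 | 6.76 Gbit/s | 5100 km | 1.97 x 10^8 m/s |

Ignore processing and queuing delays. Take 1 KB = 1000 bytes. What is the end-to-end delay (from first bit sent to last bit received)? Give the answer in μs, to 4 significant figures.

49240 μs

L = 29600 bits.
Transmission delays (L/R per hop): 29.3069, 60.4082, 2114.29, 148, 4.3787 μs; sum = 2356.38 μs.
Propagation delays (d/s per hop): 1.39175, 0.0916667, 16.4444, 20975.6, 25888.3 μs; sum = 46881.9 μs.
End-to-end = 49240 μs.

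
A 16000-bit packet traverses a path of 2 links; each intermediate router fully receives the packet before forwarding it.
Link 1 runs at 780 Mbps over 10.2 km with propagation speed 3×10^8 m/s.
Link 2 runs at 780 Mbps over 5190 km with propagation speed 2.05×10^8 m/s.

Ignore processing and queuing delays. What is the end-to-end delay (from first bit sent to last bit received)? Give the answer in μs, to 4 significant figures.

25390 μs

Transmission delay per hop = L/R = 16000/780000000 = 20.5128 μs; 2 hops → 41.0256 μs.
Propagation delays (d/s per hop): 34, 25317.1 μs; sum = 25351.1 μs.
End-to-end = 25390 μs.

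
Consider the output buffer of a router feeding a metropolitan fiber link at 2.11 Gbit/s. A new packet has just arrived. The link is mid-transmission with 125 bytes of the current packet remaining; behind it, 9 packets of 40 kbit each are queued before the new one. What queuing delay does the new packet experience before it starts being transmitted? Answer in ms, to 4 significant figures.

Each queued packet: L/R = 40000/2.11e+09 = 0.0189573 ms.
9 queued → 0.170616 ms.
Plus remaining 1000 bits of current packet: 0.000473934 ms.
Queuing delay = 0.1711 ms.

0.1711 ms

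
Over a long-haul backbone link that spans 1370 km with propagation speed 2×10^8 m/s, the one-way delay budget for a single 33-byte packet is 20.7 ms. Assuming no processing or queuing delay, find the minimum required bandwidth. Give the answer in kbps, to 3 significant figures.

19.1 kbps

L = 264 bits.
Propagation delay = 1370000 / 200000000 = 6.85 ms.
Transmission budget = 20.7 − 6.85 = 13.85 ms.
R ≥ L / t_tx = 264 bits / 0.01385 s = 19.1 kbps.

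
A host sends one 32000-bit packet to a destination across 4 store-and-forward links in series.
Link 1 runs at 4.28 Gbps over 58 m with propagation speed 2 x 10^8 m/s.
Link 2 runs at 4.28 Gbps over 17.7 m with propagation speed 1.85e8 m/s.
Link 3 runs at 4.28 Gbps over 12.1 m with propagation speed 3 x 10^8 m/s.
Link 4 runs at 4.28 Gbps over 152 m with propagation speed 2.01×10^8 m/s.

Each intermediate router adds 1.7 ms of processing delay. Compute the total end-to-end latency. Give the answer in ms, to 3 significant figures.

Transmission delay per hop = L/R = 32000/4.28e+09 = 0.00747664 ms; 4 hops → 0.0299065 ms.
Propagation delays (d/s per hop): 0.00029, 9.56757e-05, 4.03333e-05, 0.000756219 ms; sum = 0.00118223 ms.
Processing at 3 router(s): 3 × 1.7 ms = 5.1 ms.
End-to-end = 5.13 ms.

5.13 ms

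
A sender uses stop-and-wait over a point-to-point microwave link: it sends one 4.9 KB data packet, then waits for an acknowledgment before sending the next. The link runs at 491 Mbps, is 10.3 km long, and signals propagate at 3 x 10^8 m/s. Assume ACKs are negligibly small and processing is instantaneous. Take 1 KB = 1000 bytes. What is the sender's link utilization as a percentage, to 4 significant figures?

t_tx = L/R = 39200/491000000 = 7.98371e-05 s.
t_prop = 10300/300000000 = 3.43333e-05 s; RTT = 6.86667e-05 s.
Cycle = t_tx + RTT = 0.000148504 s.
Utilization = t_tx / cycle = 7.98371e-05/0.000148504 = 53.76 %.

53.76 %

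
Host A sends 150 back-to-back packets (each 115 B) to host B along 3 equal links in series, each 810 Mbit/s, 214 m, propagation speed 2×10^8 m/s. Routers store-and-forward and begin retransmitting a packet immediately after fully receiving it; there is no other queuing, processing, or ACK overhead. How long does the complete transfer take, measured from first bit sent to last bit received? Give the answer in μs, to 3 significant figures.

Per-hop transmission t_tx = L/R = 920/810000000 = 1.1358 μs.
Per-hop propagation t_prop = 214/200000000 = 1.07 μs.
Pipeline fill: first packet needs 3·t_tx to clear all hops; remaining 149 packets each add one t_tx.
Total = (3+150-1)·t_tx + 3·t_prop = 152·1.1358 + 3·1.07 = 176 μs.

176 μs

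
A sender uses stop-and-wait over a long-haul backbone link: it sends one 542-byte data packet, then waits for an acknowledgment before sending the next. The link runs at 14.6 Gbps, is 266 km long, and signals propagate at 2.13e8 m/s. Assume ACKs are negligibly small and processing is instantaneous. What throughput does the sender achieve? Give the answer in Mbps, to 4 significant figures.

1.736 Mbps

t_tx = L/R = 4336/14600000000 = 2.96986e-07 s.
t_prop = 266000/213000000 = 0.00124883 s; RTT = 0.00249765 s.
Cycle = t_tx + RTT = 0.00249795 s.
Throughput = L / cycle = 4336 / 0.00249795 = 1.736 Mbps.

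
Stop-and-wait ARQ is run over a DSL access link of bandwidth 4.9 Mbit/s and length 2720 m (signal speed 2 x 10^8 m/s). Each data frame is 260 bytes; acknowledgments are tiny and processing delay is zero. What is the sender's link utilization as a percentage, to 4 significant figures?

93.98 %

t_tx = L/R = 2080/4900000 = 0.00042449 s.
t_prop = 2720/200000000 = 1.36e-05 s; RTT = 2.72e-05 s.
Cycle = t_tx + RTT = 0.00045169 s.
Utilization = t_tx / cycle = 0.00042449/0.00045169 = 93.98 %.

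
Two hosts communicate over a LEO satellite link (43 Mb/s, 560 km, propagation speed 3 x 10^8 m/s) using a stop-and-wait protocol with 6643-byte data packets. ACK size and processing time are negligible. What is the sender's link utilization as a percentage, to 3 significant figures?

24.9 %

t_tx = L/R = 53144/43000000 = 0.00123591 s.
t_prop = 560000/300000000 = 0.00186667 s; RTT = 0.00373333 s.
Cycle = t_tx + RTT = 0.00496924 s.
Utilization = t_tx / cycle = 0.00123591/0.00496924 = 24.9 %.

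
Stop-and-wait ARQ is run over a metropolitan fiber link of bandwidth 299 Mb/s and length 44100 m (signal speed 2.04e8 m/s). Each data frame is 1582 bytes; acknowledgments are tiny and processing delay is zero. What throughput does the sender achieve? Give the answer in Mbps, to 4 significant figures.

26.66 Mbps

t_tx = L/R = 12656/299000000 = 4.23278e-05 s.
t_prop = 44100/204000000 = 0.000216176 s; RTT = 0.000432353 s.
Cycle = t_tx + RTT = 0.000474681 s.
Throughput = L / cycle = 12656 / 0.000474681 = 26.66 Mbps.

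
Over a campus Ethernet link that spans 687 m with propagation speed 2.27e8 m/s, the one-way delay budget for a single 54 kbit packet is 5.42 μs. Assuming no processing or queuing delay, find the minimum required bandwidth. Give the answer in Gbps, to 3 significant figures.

22.6 Gbps

Propagation delay = 687 / 227000000 = 3.02643 μs.
Transmission budget = 5.42 − 3.02643 = 2.39357 μs.
R ≥ L / t_tx = 54000 bits / 2.39357e-06 s = 22.6 Gbps.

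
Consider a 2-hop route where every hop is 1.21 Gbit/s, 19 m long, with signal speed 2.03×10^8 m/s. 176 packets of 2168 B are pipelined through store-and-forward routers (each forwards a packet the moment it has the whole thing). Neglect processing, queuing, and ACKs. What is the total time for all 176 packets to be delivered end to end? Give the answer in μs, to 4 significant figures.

2537 μs

Per-hop transmission t_tx = L/R = 17344/1210000000 = 14.3339 μs.
Per-hop propagation t_prop = 19/2.03e+08 = 0.0935961 μs.
Pipeline fill: first packet needs 2·t_tx to clear all hops; remaining 175 packets each add one t_tx.
Total = (2+176-1)·t_tx + 2·t_prop = 177·14.3339 + 2·0.0935961 = 2537 μs.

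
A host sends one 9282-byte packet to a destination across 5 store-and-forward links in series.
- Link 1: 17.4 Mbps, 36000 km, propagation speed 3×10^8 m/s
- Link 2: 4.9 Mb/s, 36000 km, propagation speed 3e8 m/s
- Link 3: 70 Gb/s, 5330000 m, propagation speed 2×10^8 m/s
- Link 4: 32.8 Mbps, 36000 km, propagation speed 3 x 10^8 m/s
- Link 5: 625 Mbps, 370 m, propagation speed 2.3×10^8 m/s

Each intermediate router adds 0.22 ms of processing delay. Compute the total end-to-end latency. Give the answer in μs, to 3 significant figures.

409000 μs

L = 9282 × 8 = 74256 bits.
Transmission delays (L/R per hop): 4267.59, 15154.3, 1.0608, 2263.9, 118.81 μs; sum = 21805.6 μs.
Propagation delays (d/s per hop): 120000, 120000, 26650, 120000, 1.6087 μs; sum = 386652 μs.
Processing at 4 router(s): 4 × 0.22 ms = 880 μs.
End-to-end = 409000 μs.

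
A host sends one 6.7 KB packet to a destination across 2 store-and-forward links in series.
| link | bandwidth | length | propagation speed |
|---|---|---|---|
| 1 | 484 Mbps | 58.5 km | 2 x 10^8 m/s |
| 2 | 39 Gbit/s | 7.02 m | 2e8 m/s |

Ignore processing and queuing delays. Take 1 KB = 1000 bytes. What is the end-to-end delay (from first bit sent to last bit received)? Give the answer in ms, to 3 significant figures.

L = 53600 bits.
Transmission delays (L/R per hop): 0.110744, 0.00137436 ms; sum = 0.112118 ms.
Propagation delays (d/s per hop): 0.2925, 3.51e-05 ms; sum = 0.292535 ms.
End-to-end = 0.405 ms.

0.405 ms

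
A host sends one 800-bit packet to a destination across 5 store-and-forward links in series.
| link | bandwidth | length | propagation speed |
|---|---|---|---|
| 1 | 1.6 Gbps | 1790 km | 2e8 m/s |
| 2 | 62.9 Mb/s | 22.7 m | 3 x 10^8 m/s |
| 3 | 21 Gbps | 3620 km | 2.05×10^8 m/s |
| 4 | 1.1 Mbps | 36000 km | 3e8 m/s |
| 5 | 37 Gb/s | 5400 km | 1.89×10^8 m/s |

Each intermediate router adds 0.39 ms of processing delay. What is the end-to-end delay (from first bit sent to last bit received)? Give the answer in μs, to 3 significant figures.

177000 μs

Transmission delays (L/R per hop): 0.5, 12.7186, 0.0380952, 727.273, 0.0216216 μs; sum = 740.551 μs.
Propagation delays (d/s per hop): 8950, 0.0756667, 17658.5, 120000, 28571.4 μs; sum = 175180 μs.
Processing at 4 router(s): 4 × 0.39 ms = 1560 μs.
End-to-end = 177000 μs.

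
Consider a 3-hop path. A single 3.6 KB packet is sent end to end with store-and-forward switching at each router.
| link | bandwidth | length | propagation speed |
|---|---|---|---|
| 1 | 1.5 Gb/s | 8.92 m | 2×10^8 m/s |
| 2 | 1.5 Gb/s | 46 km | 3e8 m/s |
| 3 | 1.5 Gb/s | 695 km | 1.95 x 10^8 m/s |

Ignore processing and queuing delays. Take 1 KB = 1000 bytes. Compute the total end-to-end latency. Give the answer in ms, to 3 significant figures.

L = 28800 bits.
Transmission delay per hop = L/R = 28800/1500000000 = 0.0192 ms; 3 hops → 0.0576 ms.
Propagation delays (d/s per hop): 4.46e-05, 0.153333, 3.5641 ms; sum = 3.71748 ms.
End-to-end = 3.78 ms.

3.78 ms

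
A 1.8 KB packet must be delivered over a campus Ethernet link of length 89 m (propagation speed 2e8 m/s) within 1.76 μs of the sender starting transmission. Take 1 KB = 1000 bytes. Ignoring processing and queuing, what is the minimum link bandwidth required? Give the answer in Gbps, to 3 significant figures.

11.0 Gbps

L = 14400 bits.
Propagation delay = 89 / 200000000 = 0.445 μs.
Transmission budget = 1.76 − 0.445 = 1.315 μs.
R ≥ L / t_tx = 14400 bits / 1.315e-06 s = 11.0 Gbps.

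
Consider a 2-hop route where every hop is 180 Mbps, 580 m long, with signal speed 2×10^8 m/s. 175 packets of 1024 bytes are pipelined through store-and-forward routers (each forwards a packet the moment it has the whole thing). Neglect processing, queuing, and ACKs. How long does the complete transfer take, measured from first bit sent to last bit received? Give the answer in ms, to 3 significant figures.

Per-hop transmission t_tx = L/R = 8192/180000000 = 0.0455111 ms.
Per-hop propagation t_prop = 580/200000000 = 0.0029 ms.
Pipeline fill: first packet needs 2·t_tx to clear all hops; remaining 174 packets each add one t_tx.
Total = (2+175-1)·t_tx + 2·t_prop = 176·0.0455111 + 2·0.0029 = 8.02 ms.

8.02 ms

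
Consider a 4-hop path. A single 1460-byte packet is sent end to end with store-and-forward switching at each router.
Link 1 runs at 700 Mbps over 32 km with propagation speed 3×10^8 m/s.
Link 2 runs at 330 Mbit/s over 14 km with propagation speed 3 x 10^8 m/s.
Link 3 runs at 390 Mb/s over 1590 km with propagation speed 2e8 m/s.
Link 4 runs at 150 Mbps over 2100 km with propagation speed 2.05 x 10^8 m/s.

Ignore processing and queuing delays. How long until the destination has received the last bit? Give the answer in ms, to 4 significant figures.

18.51 ms

L = 1460 × 8 = 11680 bits.
Transmission delays (L/R per hop): 0.0166857, 0.0353939, 0.0299487, 0.0778667 ms; sum = 0.159895 ms.
Propagation delays (d/s per hop): 0.106667, 0.0466667, 7.95, 10.2439 ms; sum = 18.3472 ms.
End-to-end = 18.51 ms.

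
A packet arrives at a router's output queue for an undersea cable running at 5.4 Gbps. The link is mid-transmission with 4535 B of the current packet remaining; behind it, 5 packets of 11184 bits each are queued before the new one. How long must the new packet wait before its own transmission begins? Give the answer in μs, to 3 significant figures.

17.1 μs

Each queued packet: L/R = 11184/5400000000 = 2.07111 μs.
5 queued → 10.3556 μs.
Plus remaining 36280 bits of current packet: 6.71852 μs.
Queuing delay = 17.1 μs.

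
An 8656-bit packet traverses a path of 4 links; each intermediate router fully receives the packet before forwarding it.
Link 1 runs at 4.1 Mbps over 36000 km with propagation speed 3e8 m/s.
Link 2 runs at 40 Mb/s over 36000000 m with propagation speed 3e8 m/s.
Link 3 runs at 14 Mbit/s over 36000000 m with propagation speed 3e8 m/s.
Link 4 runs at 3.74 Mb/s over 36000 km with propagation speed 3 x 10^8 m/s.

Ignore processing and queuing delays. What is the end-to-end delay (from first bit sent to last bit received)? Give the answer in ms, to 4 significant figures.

485.3 ms

Transmission delays (L/R per hop): 2.11122, 0.2164, 0.618286, 2.31444 ms; sum = 5.26034 ms.
Propagation delays (d/s per hop): 120, 120, 120, 120 ms; sum = 480 ms.
End-to-end = 485.3 ms.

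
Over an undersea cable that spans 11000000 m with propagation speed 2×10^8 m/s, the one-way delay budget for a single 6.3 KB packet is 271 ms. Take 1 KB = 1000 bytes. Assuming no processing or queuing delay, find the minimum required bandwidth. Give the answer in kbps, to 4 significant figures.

L = 50400 bits.
Propagation delay = 11000000 / 200000000 = 55 ms.
Transmission budget = 271 − 55 = 216 ms.
R ≥ L / t_tx = 50400 bits / 0.216 s = 233.3 kbps.

233.3 kbps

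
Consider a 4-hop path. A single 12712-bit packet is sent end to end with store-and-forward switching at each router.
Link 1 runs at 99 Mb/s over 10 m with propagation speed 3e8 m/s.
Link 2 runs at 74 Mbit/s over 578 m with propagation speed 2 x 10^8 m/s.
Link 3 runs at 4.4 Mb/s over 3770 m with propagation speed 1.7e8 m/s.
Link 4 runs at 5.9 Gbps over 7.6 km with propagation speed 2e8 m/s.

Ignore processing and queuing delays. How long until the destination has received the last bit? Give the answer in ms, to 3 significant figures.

3.25 ms

Transmission delays (L/R per hop): 0.128404, 0.171784, 2.88909, 0.00215458 ms; sum = 3.19143 ms.
Propagation delays (d/s per hop): 3.33333e-05, 0.00289, 0.0221765, 0.038 ms; sum = 0.0630998 ms.
End-to-end = 3.25 ms.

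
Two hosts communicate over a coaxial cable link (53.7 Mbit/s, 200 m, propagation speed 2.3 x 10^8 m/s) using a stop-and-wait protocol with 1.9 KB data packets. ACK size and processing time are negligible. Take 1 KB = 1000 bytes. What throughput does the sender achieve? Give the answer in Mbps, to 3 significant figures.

53.4 Mbps

t_tx = L/R = 15200/53700000 = 0.000283054 s.
t_prop = 200/2.3e+08 = 8.69565e-07 s; RTT = 1.73913e-06 s.
Cycle = t_tx + RTT = 0.000284793 s.
Throughput = L / cycle = 15200 / 0.000284793 = 53.4 Mbps.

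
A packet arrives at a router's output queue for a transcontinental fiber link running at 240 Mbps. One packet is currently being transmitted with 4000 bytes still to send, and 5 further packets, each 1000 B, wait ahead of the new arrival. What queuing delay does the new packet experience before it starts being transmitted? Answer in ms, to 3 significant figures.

Each queued packet: L/R = 8000/240000000 = 0.0333333 ms.
5 queued → 0.166667 ms.
Plus remaining 32000 bits of current packet: 0.133333 ms.
Queuing delay = 0.300 ms.

0.300 ms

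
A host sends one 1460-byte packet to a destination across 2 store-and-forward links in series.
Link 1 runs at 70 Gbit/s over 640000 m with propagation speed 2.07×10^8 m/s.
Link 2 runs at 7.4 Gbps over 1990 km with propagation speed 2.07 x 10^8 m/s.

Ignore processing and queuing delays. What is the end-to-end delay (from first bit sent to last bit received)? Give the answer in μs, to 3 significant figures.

L = 1460 × 8 = 11680 bits.
Transmission delays (L/R per hop): 0.166857, 1.57838 μs; sum = 1.74524 μs.
Propagation delays (d/s per hop): 3091.79, 9613.53 μs; sum = 12705.3 μs.
End-to-end = 12700 μs.

12700 μs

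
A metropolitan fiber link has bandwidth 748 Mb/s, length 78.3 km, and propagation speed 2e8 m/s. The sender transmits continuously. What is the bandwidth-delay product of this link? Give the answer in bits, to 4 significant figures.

292800 bits

Propagation delay = 78300 / 200000000 = 0.0003915 s.
BDP = R × t_prop = 748000000 × 0.0003915 = 292842 bits.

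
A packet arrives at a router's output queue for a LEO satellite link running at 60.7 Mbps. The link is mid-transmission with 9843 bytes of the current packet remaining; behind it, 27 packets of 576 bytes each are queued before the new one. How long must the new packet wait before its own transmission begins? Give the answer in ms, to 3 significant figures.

3.35 ms

Each queued packet: L/R = 4608/60700000 = 0.0759143 ms.
27 queued → 2.04969 ms.
Plus remaining 78744 bits of current packet: 1.29727 ms.
Queuing delay = 3.35 ms.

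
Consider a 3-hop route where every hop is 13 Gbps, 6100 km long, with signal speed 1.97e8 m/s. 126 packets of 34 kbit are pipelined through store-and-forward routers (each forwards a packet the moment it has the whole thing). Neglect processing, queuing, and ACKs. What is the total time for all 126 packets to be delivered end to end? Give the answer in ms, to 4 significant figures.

93.23 ms

Per-hop transmission t_tx = L/R = 34000/13000000000 = 0.00261538 ms.
Per-hop propagation t_prop = 6100000/197000000 = 30.9645 ms.
Pipeline fill: first packet needs 3·t_tx to clear all hops; remaining 125 packets each add one t_tx.
Total = (3+126-1)·t_tx + 3·t_prop = 128·0.00261538 + 3·30.9645 = 93.23 ms.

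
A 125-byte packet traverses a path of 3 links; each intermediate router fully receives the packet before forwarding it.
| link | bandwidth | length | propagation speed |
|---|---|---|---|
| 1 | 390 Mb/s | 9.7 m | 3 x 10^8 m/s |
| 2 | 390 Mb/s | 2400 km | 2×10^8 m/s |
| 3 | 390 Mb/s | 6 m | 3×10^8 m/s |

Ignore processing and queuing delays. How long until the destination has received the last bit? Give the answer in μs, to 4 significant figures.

L = 125 × 8 = 1000 bits.
Transmission delay per hop = L/R = 1000/390000000 = 2.5641 μs; 3 hops → 7.69231 μs.
Propagation delays (d/s per hop): 0.0323333, 12000, 0.02 μs; sum = 12000.1 μs.
End-to-end = 12010 μs.

12010 μs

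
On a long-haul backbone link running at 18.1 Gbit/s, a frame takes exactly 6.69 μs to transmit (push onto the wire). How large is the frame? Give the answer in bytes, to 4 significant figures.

L = R × t_tx = 18100000000 b/s × 6.69e-06 s = 121089 bits.
In bytes: 121089 / 8 = 15140 bytes.

15140 bytes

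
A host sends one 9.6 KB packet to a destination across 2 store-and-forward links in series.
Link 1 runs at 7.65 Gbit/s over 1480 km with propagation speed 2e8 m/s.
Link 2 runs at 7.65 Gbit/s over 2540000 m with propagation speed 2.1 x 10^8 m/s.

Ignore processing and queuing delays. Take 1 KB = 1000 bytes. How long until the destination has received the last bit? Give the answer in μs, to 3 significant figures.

L = 76800 bits.
Transmission delay per hop = L/R = 76800/7650000000 = 10.0392 μs; 2 hops → 20.0784 μs.
Propagation delays (d/s per hop): 7400, 12095.2 μs; sum = 19495.2 μs.
End-to-end = 19500 μs.

19500 μs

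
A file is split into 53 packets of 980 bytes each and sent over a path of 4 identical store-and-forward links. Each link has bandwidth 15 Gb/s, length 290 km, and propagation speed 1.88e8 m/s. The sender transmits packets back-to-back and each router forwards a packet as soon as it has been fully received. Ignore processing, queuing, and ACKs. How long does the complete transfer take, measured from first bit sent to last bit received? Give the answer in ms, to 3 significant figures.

6.20 ms

Per-hop transmission t_tx = L/R = 7840/15000000000 = 0.000522667 ms.
Per-hop propagation t_prop = 290000/188000000 = 1.54255 ms.
Pipeline fill: first packet needs 4·t_tx to clear all hops; remaining 52 packets each add one t_tx.
Total = (4+53-1)·t_tx + 4·t_prop = 56·0.000522667 + 4·1.54255 = 6.20 ms.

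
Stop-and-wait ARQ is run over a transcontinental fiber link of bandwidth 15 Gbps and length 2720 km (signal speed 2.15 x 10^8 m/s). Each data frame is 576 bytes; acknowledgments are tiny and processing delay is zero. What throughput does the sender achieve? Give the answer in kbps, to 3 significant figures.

182 kbps

t_tx = L/R = 4608/15000000000 = 3.072e-07 s.
t_prop = 2720000/215000000 = 0.0126512 s; RTT = 0.0253023 s.
Cycle = t_tx + RTT = 0.0253026 s.
Throughput = L / cycle = 4608 / 0.0253026 = 182 kbps.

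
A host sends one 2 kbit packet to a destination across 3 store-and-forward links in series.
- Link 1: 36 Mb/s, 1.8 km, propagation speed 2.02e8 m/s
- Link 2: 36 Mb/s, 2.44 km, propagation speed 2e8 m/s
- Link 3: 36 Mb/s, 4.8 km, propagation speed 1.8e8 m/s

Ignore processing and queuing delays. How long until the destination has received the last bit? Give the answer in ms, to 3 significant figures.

L = 2000 bits.
Transmission delay per hop = L/R = 2000/36000000 = 0.0555556 ms; 3 hops → 0.166667 ms.
Propagation delays (d/s per hop): 0.00891089, 0.0122, 0.0266667 ms; sum = 0.0477776 ms.
End-to-end = 0.214 ms.

0.214 ms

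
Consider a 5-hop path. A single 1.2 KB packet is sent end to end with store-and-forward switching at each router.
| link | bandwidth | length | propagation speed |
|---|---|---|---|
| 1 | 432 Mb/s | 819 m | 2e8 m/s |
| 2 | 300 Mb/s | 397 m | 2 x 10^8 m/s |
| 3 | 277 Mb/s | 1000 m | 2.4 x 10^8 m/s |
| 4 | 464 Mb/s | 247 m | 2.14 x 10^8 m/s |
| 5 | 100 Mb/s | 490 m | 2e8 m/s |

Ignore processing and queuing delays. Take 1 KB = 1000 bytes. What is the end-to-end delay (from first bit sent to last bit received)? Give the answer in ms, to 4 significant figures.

0.2194 ms

L = 9600 bits.
Transmission delays (L/R per hop): 0.0222222, 0.032, 0.034657, 0.0206897, 0.096 ms; sum = 0.205569 ms.
Propagation delays (d/s per hop): 0.004095, 0.001985, 0.00416667, 0.00115421, 0.00245 ms; sum = 0.0138509 ms.
End-to-end = 0.2194 ms.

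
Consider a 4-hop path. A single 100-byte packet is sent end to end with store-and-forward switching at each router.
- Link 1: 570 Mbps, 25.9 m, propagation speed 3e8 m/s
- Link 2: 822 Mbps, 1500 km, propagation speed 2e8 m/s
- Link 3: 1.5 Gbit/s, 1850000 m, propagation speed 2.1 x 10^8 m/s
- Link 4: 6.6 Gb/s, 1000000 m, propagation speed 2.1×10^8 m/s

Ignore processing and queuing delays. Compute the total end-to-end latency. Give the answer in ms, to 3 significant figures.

L = 100 × 8 = 800 bits.
Transmission delays (L/R per hop): 0.00140351, 0.000973236, 0.000533333, 0.000121212 ms; sum = 0.00303129 ms.
Propagation delays (d/s per hop): 8.63333e-05, 7.5, 8.80952, 4.7619 ms; sum = 21.0715 ms.
End-to-end = 21.1 ms.

21.1 ms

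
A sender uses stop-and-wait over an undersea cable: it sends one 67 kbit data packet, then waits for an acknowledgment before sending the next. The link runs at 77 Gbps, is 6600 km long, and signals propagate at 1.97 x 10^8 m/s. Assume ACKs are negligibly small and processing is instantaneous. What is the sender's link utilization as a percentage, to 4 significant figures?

t_tx = L/R = 67000/77000000000 = 8.7013e-07 s.
t_prop = 6600000/197000000 = 0.0335025 s; RTT = 0.0670051 s.
Cycle = t_tx + RTT = 0.0670059 s.
Utilization = t_tx / cycle = 8.7013e-07/0.0670059 = 0.001299 %.

0.001299 %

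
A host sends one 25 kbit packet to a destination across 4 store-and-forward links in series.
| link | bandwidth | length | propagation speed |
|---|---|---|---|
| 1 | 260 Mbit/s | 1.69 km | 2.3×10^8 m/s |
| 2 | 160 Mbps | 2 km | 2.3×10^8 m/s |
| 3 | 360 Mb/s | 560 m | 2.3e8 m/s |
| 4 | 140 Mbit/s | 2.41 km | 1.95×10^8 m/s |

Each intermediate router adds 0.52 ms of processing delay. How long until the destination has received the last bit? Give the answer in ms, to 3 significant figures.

L = 25000 bits.
Transmission delays (L/R per hop): 0.0961538, 0.15625, 0.0694444, 0.178571 ms; sum = 0.50042 ms.
Propagation delays (d/s per hop): 0.00734783, 0.00869565, 0.00243478, 0.012359 ms; sum = 0.0308372 ms.
Processing at 3 router(s): 3 × 0.52 ms = 1.56 ms.
End-to-end = 2.09 ms.

2.09 ms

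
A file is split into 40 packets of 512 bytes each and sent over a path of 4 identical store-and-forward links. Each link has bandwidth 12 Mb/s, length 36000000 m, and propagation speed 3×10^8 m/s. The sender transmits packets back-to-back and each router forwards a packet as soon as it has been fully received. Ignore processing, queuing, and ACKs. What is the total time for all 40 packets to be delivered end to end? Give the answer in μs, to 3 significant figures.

Per-hop transmission t_tx = L/R = 4096/12000000 = 341.333 μs.
Per-hop propagation t_prop = 36000000/300000000 = 120000 μs.
Pipeline fill: first packet needs 4·t_tx to clear all hops; remaining 39 packets each add one t_tx.
Total = (4+40-1)·t_tx + 4·t_prop = 43·341.333 + 4·120000 = 495000 μs.

495000 μs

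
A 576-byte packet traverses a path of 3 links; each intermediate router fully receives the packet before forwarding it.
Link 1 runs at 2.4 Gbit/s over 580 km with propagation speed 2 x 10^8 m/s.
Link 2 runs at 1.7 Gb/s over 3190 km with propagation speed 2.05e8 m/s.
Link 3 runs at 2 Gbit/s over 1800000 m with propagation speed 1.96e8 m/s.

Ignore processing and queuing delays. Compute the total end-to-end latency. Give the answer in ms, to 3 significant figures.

27.7 ms

L = 576 × 8 = 4608 bits.
Transmission delays (L/R per hop): 0.00192, 0.00271059, 0.002304 ms; sum = 0.00693459 ms.
Propagation delays (d/s per hop): 2.9, 15.561, 9.18367 ms; sum = 27.6446 ms.
End-to-end = 27.7 ms.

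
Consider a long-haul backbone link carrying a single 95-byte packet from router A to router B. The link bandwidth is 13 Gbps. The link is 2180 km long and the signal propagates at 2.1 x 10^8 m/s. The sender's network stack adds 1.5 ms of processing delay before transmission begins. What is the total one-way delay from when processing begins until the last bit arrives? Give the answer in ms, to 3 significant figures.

11.9 ms

L = 95 × 8 = 760 bits.
Transmission delay = L/R = 760 / 13000000000 = 5.84615e-05 ms.
Propagation delay = d/s = 2180000 m / 210000000 m/s = 10.381 ms.
Plus processing delay 1.5 ms = 1.5 ms.
Total = 11.9 ms.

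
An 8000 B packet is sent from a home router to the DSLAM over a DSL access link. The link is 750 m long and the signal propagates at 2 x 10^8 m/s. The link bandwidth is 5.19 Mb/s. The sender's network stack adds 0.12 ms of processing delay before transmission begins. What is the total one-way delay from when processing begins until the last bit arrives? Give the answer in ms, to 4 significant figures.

L = 8000 × 8 = 64000 bits.
Transmission delay = L/R = 64000 / 5190000 = 12.3314 ms.
Propagation delay = d/s = 750 m / 200000000 m/s = 0.00375 ms.
Plus processing delay 0.12 ms = 0.12 ms.
Total = 12.46 ms.

12.46 ms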